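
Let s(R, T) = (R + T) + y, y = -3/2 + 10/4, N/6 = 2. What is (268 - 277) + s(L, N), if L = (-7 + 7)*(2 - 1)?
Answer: 4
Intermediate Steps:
N = 12 (N = 6*2 = 12)
L = 0 (L = 0*1 = 0)
y = 1 (y = -3*½ + 10*(¼) = -3/2 + 5/2 = 1)
s(R, T) = 1 + R + T (s(R, T) = (R + T) + 1 = 1 + R + T)
(268 - 277) + s(L, N) = (268 - 277) + (1 + 0 + 12) = -9 + 13 = 4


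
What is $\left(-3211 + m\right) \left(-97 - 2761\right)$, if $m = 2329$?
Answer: $2520756$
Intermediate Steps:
$\left(-3211 + m\right) \left(-97 - 2761\right) = \left(-3211 + 2329\right) \left(-97 - 2761\right) = \left(-882\right) \left(-2858\right) = 2520756$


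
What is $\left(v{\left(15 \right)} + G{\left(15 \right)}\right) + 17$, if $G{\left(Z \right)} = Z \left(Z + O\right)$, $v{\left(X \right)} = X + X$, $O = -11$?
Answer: $107$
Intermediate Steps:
$v{\left(X \right)} = 2 X$
$G{\left(Z \right)} = Z \left(-11 + Z\right)$ ($G{\left(Z \right)} = Z \left(Z - 11\right) = Z \left(-11 + Z\right)$)
$\left(v{\left(15 \right)} + G{\left(15 \right)}\right) + 17 = \left(2 \cdot 15 + 15 \left(-11 + 15\right)\right) + 17 = \left(30 + 15 \cdot 4\right) + 17 = \left(30 + 60\right) + 17 = 90 + 17 = 107$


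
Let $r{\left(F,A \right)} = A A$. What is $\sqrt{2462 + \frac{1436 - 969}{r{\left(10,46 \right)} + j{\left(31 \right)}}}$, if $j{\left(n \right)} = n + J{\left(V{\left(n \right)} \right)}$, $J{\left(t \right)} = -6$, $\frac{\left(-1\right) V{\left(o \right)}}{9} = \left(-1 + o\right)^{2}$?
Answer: $\frac{\sqrt{11286514869}}{2141} \approx 49.621$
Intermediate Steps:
$r{\left(F,A \right)} = A^{2}$
$V{\left(o \right)} = - 9 \left(-1 + o\right)^{2}$
$j{\left(n \right)} = -6 + n$ ($j{\left(n \right)} = n - 6 = -6 + n$)
$\sqrt{2462 + \frac{1436 - 969}{r{\left(10,46 \right)} + j{\left(31 \right)}}} = \sqrt{2462 + \frac{1436 - 969}{46^{2} + \left(-6 + 31\right)}} = \sqrt{2462 + \frac{467}{2116 + 25}} = \sqrt{2462 + \frac{467}{2141}} = \sqrt{\frac{5271609}{2141}} = \frac{\sqrt{11286514869}}{2141}$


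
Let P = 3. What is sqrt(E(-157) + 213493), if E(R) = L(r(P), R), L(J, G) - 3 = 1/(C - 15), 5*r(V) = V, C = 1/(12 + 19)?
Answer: sqrt(2872801277)/116 ≈ 462.06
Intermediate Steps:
C = 1/31 ≈ 0.032258
r(V) = V/5
L(J, G) = 1361/464 (L(J, G) = 3 + 1/(1/31 - 15) = 3 + 1/(-464/31) = 3 - 31/464 = 1361/464)
E(R) = 1361/464
sqrt(E(-157) + 213493) = sqrt(1361/464 + 213493) = sqrt(99062113/464) = sqrt(2872801277)/116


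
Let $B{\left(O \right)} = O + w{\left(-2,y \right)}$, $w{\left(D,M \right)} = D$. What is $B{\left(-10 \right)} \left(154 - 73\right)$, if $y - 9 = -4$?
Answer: $-972$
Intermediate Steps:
$y = 5$ ($y = 9 - 4 = 5$)
$B{\left(O \right)} = -2 + O$ ($B{\left(O \right)} = O - 2 = -2 + O$)
$B{\left(-10 \right)} \left(154 - 73\right) = \left(-2 - 10\right) \left(154 - 73\right) = \left(-12\right) 81 = -972$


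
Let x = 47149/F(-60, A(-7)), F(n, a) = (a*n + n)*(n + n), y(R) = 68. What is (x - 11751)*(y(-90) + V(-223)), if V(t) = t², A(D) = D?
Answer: -2809050701017/4800 ≈ -5.8522e+8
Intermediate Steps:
F(n, a) = 2*n*(n + a*n) (F(n, a) = (n + a*n)*(2*n) = 2*n*(n + a*n))
x = -47149/43200 (x = 47149/((2*(-60)²*(1 - 7))) = 47149/((2*3600*(-6))) = 47149/(-43200) = 47149*(-1/43200) = -47149/43200 ≈ -1.0914)
(x - 11751)*(y(-90) + V(-223)) = (-47149/43200 - 11751)*(68 + (-223)²) = -507690349*(68 + 49729)/43200 = -507690349/43200*49797 = -2809050701017/4800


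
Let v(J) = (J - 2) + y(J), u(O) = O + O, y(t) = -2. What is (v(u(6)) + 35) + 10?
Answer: 53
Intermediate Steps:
u(O) = 2*O
v(J) = -4 + J (v(J) = (J - 2) - 2 = (-2 + J) - 2 = -4 + J)
(v(u(6)) + 35) + 10 = ((-4 + 2*6) + 35) + 10 = ((-4 + 12) + 35) + 10 = (8 + 35) + 10 = 43 + 10 = 53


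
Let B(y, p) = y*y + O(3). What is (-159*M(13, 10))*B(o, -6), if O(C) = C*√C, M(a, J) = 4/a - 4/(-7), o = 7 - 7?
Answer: -38160*√3/91 ≈ -726.32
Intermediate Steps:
o = 0
M(a, J) = 4/7 + 4/a (M(a, J) = 4/a - 4*(-⅐) = 4/a + 4/7 = 4/7 + 4/a)
O(C) = C^(3/2)
B(y, p) = y² + 3*√3 (B(y, p) = y*y + 3^(3/2) = y² + 3*√3)
(-159*M(13, 10))*B(o, -6) = (-159*(4/7 + 4/13))*(0² + 3*√3) = (-159*(4/7 + 4*(1/13)))*(0 + 3*√3) = (-159*(4/7 + 4/13))*(3*√3) = (-159*80/91)*(3*√3) = -38160*√3/91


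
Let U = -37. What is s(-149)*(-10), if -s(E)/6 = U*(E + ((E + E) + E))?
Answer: 1323120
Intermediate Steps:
s(E) = 888*E (s(E) = -(-222)*(E + ((E + E) + E)) = -(-222)*(E + (2*E + E)) = -(-222)*(E + 3*E) = -(-222)*4*E = -(-888)*E = 888*E)
s(-149)*(-10) = (888*(-149))*(-10) = -132312*(-10) = 1323120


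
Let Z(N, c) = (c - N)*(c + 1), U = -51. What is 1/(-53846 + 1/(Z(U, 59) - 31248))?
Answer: -24648/1327196209 ≈ -1.8571e-5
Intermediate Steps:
Z(N, c) = (1 + c)*(c - N) (Z(N, c) = (c - N)*(1 + c) = (1 + c)*(c - N))
1/(-53846 + 1/(Z(U, 59) - 31248)) = 1/(-53846 + 1/((59 + 59² - 1*(-51) - 1*(-51)*59) - 31248)) = 1/(-53846 + 1/((59 + 3481 + 51 + 3009) - 31248)) = 1/(-53846 + 1/(6600 - 31248)) = 1/(-53846 + 1/(-24648)) = 1/(-53846 - 1/24648) = 1/(-1327196209/24648) = -24648/1327196209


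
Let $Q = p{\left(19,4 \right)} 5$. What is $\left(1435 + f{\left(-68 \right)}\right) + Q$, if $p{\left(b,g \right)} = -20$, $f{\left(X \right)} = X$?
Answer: $1267$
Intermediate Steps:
$Q = -100$ ($Q = \left(-20\right) 5 = -100$)
$\left(1435 + f{\left(-68 \right)}\right) + Q = \left(1435 - 68\right) - 100 = 1367 - 100 = 1267$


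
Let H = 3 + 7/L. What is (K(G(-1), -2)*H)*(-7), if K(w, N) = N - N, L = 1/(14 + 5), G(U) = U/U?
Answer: 0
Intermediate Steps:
G(U) = 1
L = 1/19 ≈ 0.052632
K(w, N) = 0
H = 136 (H = 3 + 7/(1/19) = 3 + 7*19 = 3 + 133 = 136)
(K(G(-1), -2)*H)*(-7) = (0*136)*(-7) = 0*(-7) = 0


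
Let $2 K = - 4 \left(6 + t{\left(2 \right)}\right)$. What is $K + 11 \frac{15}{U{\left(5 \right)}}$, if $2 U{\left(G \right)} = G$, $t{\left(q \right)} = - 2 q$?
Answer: $62$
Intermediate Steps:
$U{\left(G \right)} = \frac{G}{2}$
$K = -4$ ($K = \frac{\left(-4\right) \left(6 - 4\right)}{2} = \frac{\left(-4\right) 2}{2} = \frac{1}{2} \left(-8\right) = -4$)
$K + 11 \frac{15}{U{\left(5 \right)}} = -4 + 11 \frac{15}{\frac{1}{2} \cdot 5} = -4 + 11 \frac{15}{\frac{5}{2}} = -4 + 11 \cdot 15 \cdot \frac{2}{5} = -4 + 11 \cdot 6 = -4 + 66 = 62$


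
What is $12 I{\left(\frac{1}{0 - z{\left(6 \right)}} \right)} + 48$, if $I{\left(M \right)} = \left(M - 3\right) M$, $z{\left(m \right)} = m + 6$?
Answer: $\frac{613}{12} \approx 51.083$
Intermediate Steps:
$z{\left(m \right)} = 6 + m$
$I{\left(M \right)} = M \left(-3 + M\right)$ ($I{\left(M \right)} = \left(-3 + M\right) M = M \left(-3 + M\right)$)
$12 I{\left(\frac{1}{0 - z{\left(6 \right)}} \right)} + 48 = 12 \frac{-3 + \frac{1}{0 - \left(6 + 6\right)}}{0 - \left(6 + 6\right)} + 48 = 12 \frac{-3 + \frac{1}{0 - 12}}{0 - 12} + 48 = 12 \frac{-3 + \frac{1}{-12}}{-12} + 48 = 12 \left(- \frac{-3 - \frac{1}{12}}{12}\right) + 48 = 12 \left(\left(- \frac{1}{12}\right) \left(- \frac{37}{12}\right)\right) + 48 = 12 \cdot \frac{37}{144} + 48 = \frac{37}{12} + 48 = \frac{613}{12}$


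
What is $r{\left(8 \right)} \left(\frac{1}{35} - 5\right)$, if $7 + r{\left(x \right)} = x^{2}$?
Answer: $- \frac{9918}{35} \approx -283.37$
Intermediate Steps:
$r{\left(x \right)} = -7 + x^{2}$
$r{\left(8 \right)} \left(\frac{1}{35} - 5\right) = \left(-7 + 8^{2}\right) \left(\frac{1}{35} - 5\right) = \left(-7 + 64\right) \left(\frac{1}{35} - 5\right) = 57 \left(- \frac{174}{35}\right) = - \frac{9918}{35}$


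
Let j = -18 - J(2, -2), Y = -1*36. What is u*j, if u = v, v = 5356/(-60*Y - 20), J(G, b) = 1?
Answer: -25441/535 ≈ -47.553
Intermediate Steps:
Y = -36
v = 1339/535 (v = 5356/(-60*(-36) - 20) = 5356/(2160 - 20) = 5356/2140 = 5356*(1/2140) = 1339/535 ≈ 2.5028)
u = 1339/535 ≈ 2.5028
j = -19 (j = -18 - 1*1 = -18 - 1 = -19)
u*j = (1339/535)*(-19) = -25441/535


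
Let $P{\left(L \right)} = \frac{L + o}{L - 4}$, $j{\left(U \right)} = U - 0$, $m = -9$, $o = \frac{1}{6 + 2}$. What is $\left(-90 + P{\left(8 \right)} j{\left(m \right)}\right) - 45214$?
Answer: $- \frac{1450313}{32} \approx -45322.0$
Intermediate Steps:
$o = \frac{1}{8} \approx 0.125$
$j{\left(U \right)} = U$ ($j{\left(U \right)} = U + 0 = U$)
$P{\left(L \right)} = \frac{\frac{1}{8} + L}{-4 + L}$ ($P{\left(L \right)} = \frac{L + \frac{1}{8}}{L - 4} = \frac{\frac{1}{8} + L}{-4 + L}$)
$\left(-90 + P{\left(8 \right)} j{\left(m \right)}\right) - 45214 = \left(-90 + \frac{\frac{1}{8} + 8}{-4 + 8} \left(-9\right)\right) - 45214 = \left(-90 + \frac{1}{4} \cdot \frac{65}{8} \left(-9\right)\right) - 45214 = \left(-90 + \frac{65}{32} \left(-9\right)\right) - 45214 = \left(-90 - \frac{585}{32}\right) - 45214 = - \frac{3465}{32} - 45214 = - \frac{1450313}{32}$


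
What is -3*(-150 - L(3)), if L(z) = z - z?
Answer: 450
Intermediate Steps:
L(z) = 0
-3*(-150 - L(3)) = -3*(-150 - 1*0) = -3*(-150 + 0) = -3*(-150) = 450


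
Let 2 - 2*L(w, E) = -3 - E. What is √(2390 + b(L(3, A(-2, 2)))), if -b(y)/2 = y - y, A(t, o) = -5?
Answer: √2390 ≈ 48.888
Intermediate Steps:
L(w, E) = 5/2 + E/2 (L(w, E) = 1 - (-3 - E)/2 = 1 + (3/2 + E/2) = 5/2 + E/2)
b(y) = 0 (b(y) = -2*(y - y) = -2*0 = 0)
√(2390 + b(L(3, A(-2, 2)))) = √(2390 + 0) = √2390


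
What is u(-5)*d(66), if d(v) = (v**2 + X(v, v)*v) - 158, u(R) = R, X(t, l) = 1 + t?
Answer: -43100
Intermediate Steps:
d(v) = -158 + v**2 + v*(1 + v) (d(v) = (v**2 + (1 + v)*v) - 158 = (v**2 + v*(1 + v)) - 158 = -158 + v**2 + v*(1 + v))
u(-5)*d(66) = -5*(-158 + 66 + 2*66**2) = -5*(-158 + 66 + 2*4356) = -5*(-158 + 66 + 8712) = -5*8620 = -43100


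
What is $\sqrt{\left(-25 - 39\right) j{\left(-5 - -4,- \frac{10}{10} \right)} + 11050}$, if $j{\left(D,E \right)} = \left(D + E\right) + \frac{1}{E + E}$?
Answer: $\sqrt{11210} \approx 105.88$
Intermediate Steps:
$j{\left(D,E \right)} = D + E + \frac{1}{2 E}$ ($j{\left(D,E \right)} = \left(D + E\right) + \frac{1}{2 E} = D + E + \frac{1}{2 E}$)
$\sqrt{\left(-25 - 39\right) j{\left(-5 - -4,- \frac{10}{10} \right)} + 11050} = \sqrt{\left(-25 - 39\right) \left(\left(-5 - -4\right) - \frac{10}{10} + \frac{1}{2 \left(- \frac{10}{10}\right)}\right) + 11050} = \sqrt{- 64 \left(\left(-5 + 4\right) - 1 + \frac{1}{2 \left(\left(-10\right) \frac{1}{10}\right)}\right) + 11050} = \sqrt{- 64 \left(-1 - 1 + \frac{1}{2 \left(-1\right)}\right) + 11050} = \sqrt{- 64 \left(-1 - 1 + \frac{1}{2} \left(-1\right)\right) + 11050} = \sqrt{- 64 \left(-1 - 1 - \frac{1}{2}\right) + 11050} = \sqrt{\left(-64\right) \left(- \frac{5}{2}\right) + 11050} = \sqrt{160 + 11050} = \sqrt{11210}$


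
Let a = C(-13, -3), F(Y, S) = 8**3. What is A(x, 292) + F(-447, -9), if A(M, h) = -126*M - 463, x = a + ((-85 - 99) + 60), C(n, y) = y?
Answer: 16051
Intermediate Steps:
F(Y, S) = 512
a = -3
x = -127 (x = -3 + ((-85 - 99) + 60) = -3 + (-184 + 60) = -3 - 124 = -127)
A(M, h) = -463 - 126*M
A(x, 292) + F(-447, -9) = (-463 - 126*(-127)) + 512 = (-463 + 16002) + 512 = 15539 + 512 = 16051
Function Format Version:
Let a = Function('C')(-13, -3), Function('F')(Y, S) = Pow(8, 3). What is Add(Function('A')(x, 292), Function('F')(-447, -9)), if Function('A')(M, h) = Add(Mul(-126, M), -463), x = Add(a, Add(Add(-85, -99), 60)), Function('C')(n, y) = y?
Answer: 16051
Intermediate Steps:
Function('F')(Y, S) = 512
a = -3
x = -127 (x = Add(-3, Add(Add(-85, -99), 60)) = Add(-3, Add(-184, 60)) = Add(-3, -124) = -127)
Function('A')(M, h) = Add(-463, Mul(-126, M))
Add(Function('A')(x, 292), Function('F')(-447, -9)) = Add(Add(-463, Mul(-126, -127)), 512) = Add(Add(-463, 16002), 512) = Add(15539, 512) = 16051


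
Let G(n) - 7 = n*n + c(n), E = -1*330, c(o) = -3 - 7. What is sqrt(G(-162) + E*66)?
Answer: sqrt(4461) ≈ 66.791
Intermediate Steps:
c(o) = -10
E = -330
G(n) = -3 + n**2 (G(n) = 7 + (n*n - 10) = 7 + (n**2 - 10) = 7 + (-10 + n**2) = -3 + n**2)
sqrt(G(-162) + E*66) = sqrt((-3 + (-162)**2) - 330*66) = sqrt((-3 + 26244) - 21780) = sqrt(26241 - 21780) = sqrt(4461)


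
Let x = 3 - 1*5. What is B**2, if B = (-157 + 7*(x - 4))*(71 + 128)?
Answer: 1568239201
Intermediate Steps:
x = -2 (x = 3 - 5 = -2)
B = -39601 (B = (-157 + 7*(-2 - 4))*(71 + 128) = (-157 + 7*(-6))*199 = (-157 - 42)*199 = -199*199 = -39601)
B**2 = (-39601)**2 = 1568239201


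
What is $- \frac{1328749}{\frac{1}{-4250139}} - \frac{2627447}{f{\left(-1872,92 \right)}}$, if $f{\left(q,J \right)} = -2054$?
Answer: $\frac{11599693763939441}{2054} \approx 5.6474 \cdot 10^{12}$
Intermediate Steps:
$- \frac{1328749}{\frac{1}{-4250139}} - \frac{2627447}{f{\left(-1872,92 \right)}} = - \frac{1328749}{\frac{1}{-4250139}} - \frac{2627447}{-2054} = - \frac{1328749}{- \frac{1}{4250139}} - - \frac{2627447}{2054} = \left(-1328749\right) \left(-4250139\right) + \frac{2627447}{2054} = 5647367946111 + \frac{2627447}{2054} = \frac{11599693763939441}{2054}$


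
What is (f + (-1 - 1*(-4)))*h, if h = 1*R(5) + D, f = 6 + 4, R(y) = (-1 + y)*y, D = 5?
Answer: 325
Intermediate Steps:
R(y) = y*(-1 + y)
f = 10
h = 25 (h = 1*(5*(-1 + 5)) + 5 = 1*(5*4) + 5 = 1*20 + 5 = 20 + 5 = 25)
(f + (-1 - 1*(-4)))*h = (10 + (-1 - 1*(-4)))*25 = (10 + (-1 + 4))*25 = (10 + 3)*25 = 13*25 = 325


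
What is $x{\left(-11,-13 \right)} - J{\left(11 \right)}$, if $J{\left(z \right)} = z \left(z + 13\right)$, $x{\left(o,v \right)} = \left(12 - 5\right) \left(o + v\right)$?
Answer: $-432$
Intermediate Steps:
$x{\left(o,v \right)} = 7 o + 7 v$ ($x{\left(o,v \right)} = 7 \left(o + v\right) = 7 o + 7 v$)
$J{\left(z \right)} = z \left(13 + z\right)$
$x{\left(-11,-13 \right)} - J{\left(11 \right)} = \left(7 \left(-11\right) + 7 \left(-13\right)\right) - 11 \left(13 + 11\right) = \left(-77 - 91\right) - 11 \cdot 24 = -168 - 264 = -432$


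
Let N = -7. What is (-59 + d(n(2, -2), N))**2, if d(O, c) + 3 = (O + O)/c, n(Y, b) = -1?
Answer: 186624/49 ≈ 3808.7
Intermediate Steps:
d(O, c) = -3 + 2*O/c (d(O, c) = -3 + (O + O)/c = -3 + (2*O)/c = -3 + 2*O/c)
(-59 + d(n(2, -2), N))**2 = (-59 + (-3 + 2*(-1)/(-7)))**2 = (-59 + (-3 + 2*(-1)*(-1/7)))**2 = (-59 + (-3 + 2/7))**2 = (-59 - 19/7)**2 = (-432/7)**2 = 186624/49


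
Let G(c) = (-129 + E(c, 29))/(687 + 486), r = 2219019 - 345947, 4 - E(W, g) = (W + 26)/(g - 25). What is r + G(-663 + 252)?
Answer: 382106683/204 ≈ 1.8731e+6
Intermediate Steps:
E(W, g) = 4 - (26 + W)/(-25 + g) (E(W, g) = 4 - (W + 26)/(g - 25) = 4 - (26 + W)/(-25 + g))
r = 1873072
G(c) = -263/2346 - c/4692 (G(c) = (-129 + (-126 - c + 4*29)/(-25 + 29))/(687 + 486) = (-129 + (-126 - c + 116)/4)/1173 = (-129 + (-10 - c)/4)*(1/1173) = (-129 + (-5/2 - c/4))*(1/1173) = (-263/2 - c/4)*(1/1173) = -263/2346 - c/4692)
r + G(-663 + 252) = 1873072 + (-263/2346 - (-663 + 252)/4692) = 1873072 + (-263/2346 - 1/4692*(-411)) = 1873072 + (-263/2346 + 137/1564) = 1873072 - 5/204 = 382106683/204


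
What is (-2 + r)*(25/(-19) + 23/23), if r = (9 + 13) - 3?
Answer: -102/19 ≈ -5.3684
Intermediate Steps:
r = 19 (r = 22 - 3 = 19)
(-2 + r)*(25/(-19) + 23/23) = (-2 + 19)*(25/(-19) + 23/23) = 17*(25*(-1/19) + 23*(1/23)) = 17*(-25/19 + 1) = 17*(-6/19) = -102/19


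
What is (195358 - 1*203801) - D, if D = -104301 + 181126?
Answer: -85268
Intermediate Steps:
D = 76825
(195358 - 1*203801) - D = (195358 - 1*203801) - 1*76825 = (195358 - 203801) - 76825 = -8443 - 76825 = -85268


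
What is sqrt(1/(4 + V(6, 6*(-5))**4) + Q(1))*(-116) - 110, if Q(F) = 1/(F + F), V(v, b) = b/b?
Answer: -110 - 58*sqrt(70)/5 ≈ -207.05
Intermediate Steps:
V(v, b) = 1
Q(F) = 1/(2*F)
sqrt(1/(4 + V(6, 6*(-5))**4) + Q(1))*(-116) - 110 = sqrt(1/(4 + 1**4) + (1/2)/1)*(-116) - 110 = sqrt(1/(4 + 1) + (1/2)*1)*(-116) - 110 = sqrt(1/5 + 1/2)*(-116) - 110 = sqrt(7/10)*(-116) - 110 = (sqrt(70)/10)*(-116) - 110 = -58*sqrt(70)/5 - 110 = -110 - 58*sqrt(70)/5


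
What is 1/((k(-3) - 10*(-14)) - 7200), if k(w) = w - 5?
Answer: -1/7068 ≈ -0.00014148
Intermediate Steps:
k(w) = -5 + w
1/((k(-3) - 10*(-14)) - 7200) = 1/(((-5 - 3) - 10*(-14)) - 7200) = 1/((-8 + 140) - 7200) = 1/(132 - 7200) = 1/(-7068) = -1/7068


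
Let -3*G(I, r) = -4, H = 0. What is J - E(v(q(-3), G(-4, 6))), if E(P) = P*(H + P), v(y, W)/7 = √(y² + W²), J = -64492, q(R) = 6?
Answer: -597088/9 ≈ -66343.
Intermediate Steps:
G(I, r) = 4/3 (G(I, r) = -⅓*(-4) = 4/3)
v(y, W) = 7*√(W² + y²) (v(y, W) = 7*√(y² + W²) = 7*√(W² + y²))
E(P) = P² (E(P) = P*(0 + P) = P*P = P²)
J - E(v(q(-3), G(-4, 6))) = -64492 - (7*√((4/3)² + 6²))² = -64492 - (7*√(16/9 + 36))² = -64492 - (7*√(340/9))² = -64492 - (7*(2*√85/3))² = -64492 - (14*√85/3)² = -64492 - 1*16660/9 = -64492 - 16660/9 = -597088/9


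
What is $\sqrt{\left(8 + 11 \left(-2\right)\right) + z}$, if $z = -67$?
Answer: $9 i \approx 9.0 i$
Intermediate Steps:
$\sqrt{\left(8 + 11 \left(-2\right)\right) + z} = \sqrt{\left(8 + 11 \left(-2\right)\right) - 67} = \sqrt{\left(8 - 22\right) - 67} = \sqrt{-14 - 67} = \sqrt{-81} = 9 i$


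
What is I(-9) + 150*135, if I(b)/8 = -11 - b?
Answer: 20234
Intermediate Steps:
I(b) = -88 - 8*b (I(b) = 8*(-11 - b) = -88 - 8*b)
I(-9) + 150*135 = (-88 - 8*(-9)) + 150*135 = (-88 + 72) + 20250 = -16 + 20250 = 20234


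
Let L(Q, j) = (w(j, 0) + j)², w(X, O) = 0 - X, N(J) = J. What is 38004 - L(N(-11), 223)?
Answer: 38004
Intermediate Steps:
w(X, O) = -X
L(Q, j) = 0 (L(Q, j) = (-j + j)² = 0² = 0)
38004 - L(N(-11), 223) = 38004 - 1*0 = 38004 + 0 = 38004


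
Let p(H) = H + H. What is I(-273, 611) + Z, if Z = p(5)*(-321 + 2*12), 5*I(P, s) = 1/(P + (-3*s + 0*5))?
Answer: -31274101/10530 ≈ -2970.0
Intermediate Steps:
I(P, s) = 1/(5*(P - 3*s)) (I(P, s) = 1/(5*(P + (-3*s + 0*5))) = 1/(5*(P + (-3*s + 0))) = 1/(5*(P - 3*s)))
p(H) = 2*H
Z = -2970 (Z = (2*5)*(-321 + 2*12) = 10*(-321 + 24) = 10*(-297) = -2970)
I(-273, 611) + Z = 1/(5*(-273 - 3*611)) - 2970 = 1/(5*(-273 - 1833)) - 2970 = (1/5)/(-2106) - 2970 = (1/5)*(-1/2106) - 2970 = -1/10530 - 2970 = -31274101/10530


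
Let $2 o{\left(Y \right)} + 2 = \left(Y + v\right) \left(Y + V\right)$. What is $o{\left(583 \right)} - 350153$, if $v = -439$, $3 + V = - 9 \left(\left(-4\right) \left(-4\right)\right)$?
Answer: $-318762$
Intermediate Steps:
$V = -147$ ($V = -3 - 9 \left(\left(-4\right) \left(-4\right)\right) = -3 - 144 = -147$)
$o{\left(Y \right)} = -1 + \frac{\left(-439 + Y\right) \left(-147 + Y\right)}{2}$ ($o{\left(Y \right)} = -1 + \frac{\left(Y - 439\right) \left(Y - 147\right)}{2} = -1 + \frac{\left(-439 + Y\right) \left(-147 + Y\right)}{2}$)
$o{\left(583 \right)} - 350153 = \left(\frac{64531}{2} + \frac{583^{2}}{2} - 170819\right) - 350153 = \left(\frac{64531}{2} + \frac{1}{2} \cdot 339889 - 170819\right) - 350153 = \left(\frac{64531}{2} + \frac{339889}{2} - 170819\right) - 350153 = 31391 - 350153 = -318762$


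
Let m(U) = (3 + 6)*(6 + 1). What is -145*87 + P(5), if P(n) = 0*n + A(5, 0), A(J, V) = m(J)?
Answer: -12552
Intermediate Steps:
m(U) = 63 (m(U) = 9*7 = 63)
A(J, V) = 63
P(n) = 63 (P(n) = 0*n + 63 = 0 + 63 = 63)
-145*87 + P(5) = -145*87 + 63 = -12615 + 63 = -12552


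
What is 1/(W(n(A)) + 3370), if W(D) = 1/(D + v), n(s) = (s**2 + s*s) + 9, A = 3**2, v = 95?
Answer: 266/896421 ≈ 0.00029674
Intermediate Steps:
A = 9
n(s) = 9 + 2*s**2 (n(s) = (s**2 + s**2) + 9 = 2*s**2 + 9 = 9 + 2*s**2)
W(D) = 1/(95 + D) (W(D) = 1/(D + 95) = 1/(95 + D))
1/(W(n(A)) + 3370) = 1/(1/(95 + (9 + 2*9**2)) + 3370) = 1/(1/(95 + (9 + 2*81)) + 3370) = 1/(1/(95 + (9 + 162)) + 3370) = 1/(1/(95 + 171) + 3370) = 1/(1/266 + 3370) = 1/(896421/266) = 266/896421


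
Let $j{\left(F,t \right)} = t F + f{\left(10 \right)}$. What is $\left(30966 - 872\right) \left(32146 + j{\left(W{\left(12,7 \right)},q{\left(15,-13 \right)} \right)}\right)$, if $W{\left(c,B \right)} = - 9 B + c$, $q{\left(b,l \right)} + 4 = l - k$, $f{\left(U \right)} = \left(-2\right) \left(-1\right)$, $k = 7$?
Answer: $1004296968$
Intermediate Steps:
$f{\left(U \right)} = 2$
$q{\left(b,l \right)} = -11 + l$ ($q{\left(b,l \right)} = -4 + \left(l - 7\right) = -4 + \left(-7 + l\right) = -11 + l$)
$W{\left(c,B \right)} = c - 9 B$
$j{\left(F,t \right)} = 2 + F t$ ($j{\left(F,t \right)} = t F + 2 = F t + 2 = 2 + F t$)
$\left(30966 - 872\right) \left(32146 + j{\left(W{\left(12,7 \right)},q{\left(15,-13 \right)} \right)}\right) = \left(30966 - 872\right) \left(32146 + \left(2 + \left(12 - 63\right) \left(-11 - 13\right)\right)\right) = 30094 \left(32146 + \left(2 + \left(12 - 63\right) \left(-24\right)\right)\right) = 30094 \left(32146 + \left(2 - -1224\right)\right) = 30094 \left(32146 + \left(2 + 1224\right)\right) = 30094 \left(32146 + 1226\right) = 30094 \cdot 33372 = 1004296968$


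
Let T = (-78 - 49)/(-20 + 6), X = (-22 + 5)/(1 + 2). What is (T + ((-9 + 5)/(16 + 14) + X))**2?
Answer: 52441/4900 ≈ 10.702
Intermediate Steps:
X = -17/3 ≈ -5.6667
T = 127/14 (T = -127/(-14) = -127*(-1/14) = 127/14 ≈ 9.0714)
(T + ((-9 + 5)/(16 + 14) + X))**2 = (127/14 + ((-9 + 5)/(16 + 14) - 17/3))**2 = (127/14 + (-4/30 - 17/3))**2 = (127/14 + (-4*1/30 - 17/3))**2 = (127/14 + (-2/15 - 17/3))**2 = (127/14 - 29/5)**2 = (229/70)**2 = 52441/4900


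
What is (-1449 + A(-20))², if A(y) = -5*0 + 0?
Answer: 2099601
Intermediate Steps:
A(y) = 0 (A(y) = 0 + 0 = 0)
(-1449 + A(-20))² = (-1449 + 0)² = (-1449)² = 2099601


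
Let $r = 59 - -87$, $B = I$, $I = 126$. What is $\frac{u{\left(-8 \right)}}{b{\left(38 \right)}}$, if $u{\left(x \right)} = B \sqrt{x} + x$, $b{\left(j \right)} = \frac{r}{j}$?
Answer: $- \frac{152}{73} + \frac{4788 i \sqrt{2}}{73} \approx -2.0822 + 92.757 i$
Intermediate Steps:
$B = 126$
$r = 146$ ($r = 59 + 87 = 146$)
$b{\left(j \right)} = \frac{146}{j}$
$u{\left(x \right)} = x + 126 \sqrt{x}$ ($u{\left(x \right)} = 126 \sqrt{x} + x = x + 126 \sqrt{x}$)
$\frac{u{\left(-8 \right)}}{b{\left(38 \right)}} = \frac{-8 + 126 \sqrt{-8}}{146 \cdot \frac{1}{38}} = \frac{-8 + 126 \cdot 2 i \sqrt{2}}{146 \cdot \frac{1}{38}} = \frac{-8 + 252 i \sqrt{2}}{\frac{73}{19}} = \left(-8 + 252 i \sqrt{2}\right) \frac{19}{73} = - \frac{152}{73} + \frac{4788 i \sqrt{2}}{73}$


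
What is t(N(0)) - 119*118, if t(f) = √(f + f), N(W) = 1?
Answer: -14042 + √2 ≈ -14041.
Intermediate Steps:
t(f) = √2*√f (t(f) = √(2*f) = √2*√f)
t(N(0)) - 119*118 = √2*√1 - 119*118 = √2*1 - 14042 = √2 - 14042 = -14042 + √2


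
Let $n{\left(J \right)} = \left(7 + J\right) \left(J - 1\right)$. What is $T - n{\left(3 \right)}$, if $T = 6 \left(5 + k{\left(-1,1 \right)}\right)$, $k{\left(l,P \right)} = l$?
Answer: $4$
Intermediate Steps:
$n{\left(J \right)} = \left(-1 + J\right) \left(7 + J\right)$ ($n{\left(J \right)} = \left(7 + J\right) \left(-1 + J\right) = \left(-1 + J\right) \left(7 + J\right)$)
$T = 24$ ($T = 6 \left(5 - 1\right) = 6 \cdot 4 = 24$)
$T - n{\left(3 \right)} = 24 - \left(-7 + 3^{2} + 6 \cdot 3\right) = 24 - \left(-7 + 9 + 18\right) = 24 - 20 = 4$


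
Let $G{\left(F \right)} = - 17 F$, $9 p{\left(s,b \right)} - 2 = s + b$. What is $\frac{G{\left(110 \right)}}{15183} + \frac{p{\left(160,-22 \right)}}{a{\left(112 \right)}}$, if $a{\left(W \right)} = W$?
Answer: $\frac{955}{60732} \approx 0.015725$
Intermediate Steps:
$p{\left(s,b \right)} = \frac{2}{9} + \frac{b}{9} + \frac{s}{9}$ ($p{\left(s,b \right)} = \frac{2}{9} + \frac{s + b}{9} = \frac{2}{9} + \frac{b + s}{9} = \frac{2}{9} + \left(\frac{b}{9} + \frac{s}{9}\right) = \frac{2}{9} + \frac{b}{9} + \frac{s}{9}$)
$\frac{G{\left(110 \right)}}{15183} + \frac{p{\left(160,-22 \right)}}{a{\left(112 \right)}} = \frac{\left(-17\right) 110}{15183} + \frac{\frac{2}{9} + \frac{1}{9} \left(-22\right) + \frac{1}{9} \cdot 160}{112} = \left(-1870\right) \frac{1}{15183} + \left(\frac{2}{9} - \frac{22}{9} + \frac{160}{9}\right) \frac{1}{112} = - \frac{1870}{15183} + \frac{140}{9} \cdot \frac{1}{112} = - \frac{1870}{15183} + \frac{5}{36} = \frac{955}{60732}$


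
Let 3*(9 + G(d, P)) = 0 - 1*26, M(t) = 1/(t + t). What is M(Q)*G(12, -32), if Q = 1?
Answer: -53/6 ≈ -8.8333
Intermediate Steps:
M(t) = 1/(2*t)
G(d, P) = -53/3 (G(d, P) = -9 + (0 - 1*26)/3 = -9 + (0 - 26)/3 = -9 + (⅓)*(-26) = -9 - 26/3 = -53/3)
M(Q)*G(12, -32) = ((½)/1)*(-53/3) = ((½)*1)*(-53/3) = (½)*(-53/3) = -53/6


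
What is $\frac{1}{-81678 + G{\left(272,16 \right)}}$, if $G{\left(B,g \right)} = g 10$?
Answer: $- \frac{1}{81518} \approx -1.2267 \cdot 10^{-5}$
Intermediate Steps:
$G{\left(B,g \right)} = 10 g$
$\frac{1}{-81678 + G{\left(272,16 \right)}} = \frac{1}{-81678 + 10 \cdot 16} = \frac{1}{-81678 + 160} = \frac{1}{-81518} = - \frac{1}{81518}$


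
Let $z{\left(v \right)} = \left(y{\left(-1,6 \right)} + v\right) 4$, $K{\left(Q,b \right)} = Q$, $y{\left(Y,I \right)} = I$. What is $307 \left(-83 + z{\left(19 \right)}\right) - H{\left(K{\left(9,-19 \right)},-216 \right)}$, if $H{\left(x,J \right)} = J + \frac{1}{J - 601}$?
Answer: $\frac{4440396}{817} \approx 5435.0$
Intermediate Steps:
$H{\left(x,J \right)} = J + \frac{1}{-601 + J}$
$z{\left(v \right)} = 24 + 4 v$ ($z{\left(v \right)} = \left(6 + v\right) 4 = 24 + 4 v$)
$307 \left(-83 + z{\left(19 \right)}\right) - H{\left(K{\left(9,-19 \right)},-216 \right)} = 307 \left(-83 + \left(24 + 4 \cdot 19\right)\right) - \frac{1 + \left(-216\right)^{2} - -129816}{-601 - 216} = 307 \left(-83 + \left(24 + 76\right)\right) - \frac{1 + 46656 + 129816}{-817} = 307 \left(-83 + 100\right) - \left(- \frac{1}{817}\right) 176473 = 307 \cdot 17 - - \frac{176473}{817} = 5219 + \frac{176473}{817} = \frac{4440396}{817}$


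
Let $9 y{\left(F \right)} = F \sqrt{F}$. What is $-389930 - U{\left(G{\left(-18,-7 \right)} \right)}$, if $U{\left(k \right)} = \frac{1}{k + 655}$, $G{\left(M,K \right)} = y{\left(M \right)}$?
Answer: $- \frac{167317793865}{429097} - \frac{6 i \sqrt{2}}{429097} \approx -3.8993 \cdot 10^{5} - 1.9775 \cdot 10^{-5} i$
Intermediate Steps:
$y{\left(F \right)} = \frac{F^{\frac{3}{2}}}{9}$ ($y{\left(F \right)} = \frac{F \sqrt{F}}{9} = \frac{F^{\frac{3}{2}}}{9}$)
$G{\left(M,K \right)} = \frac{M^{\frac{3}{2}}}{9}$
$U{\left(k \right)} = \frac{1}{655 + k}$
$-389930 - U{\left(G{\left(-18,-7 \right)} \right)} = -389930 - \frac{1}{655 + \frac{\left(-18\right)^{\frac{3}{2}}}{9}} = -389930 - \frac{1}{655 + \frac{\left(-54\right) i \sqrt{2}}{9}} = -389930 - \frac{1}{655 - 6 i \sqrt{2}}$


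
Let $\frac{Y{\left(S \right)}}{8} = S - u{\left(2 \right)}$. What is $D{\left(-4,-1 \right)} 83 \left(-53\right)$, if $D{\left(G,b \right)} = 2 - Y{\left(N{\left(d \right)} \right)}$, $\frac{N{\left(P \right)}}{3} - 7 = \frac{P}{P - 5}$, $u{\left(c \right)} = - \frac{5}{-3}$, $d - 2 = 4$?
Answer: $\frac{3915110}{3} \approx 1.305 \cdot 10^{6}$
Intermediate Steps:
$d = 6$ ($d = 2 + 4 = 6$)
$u{\left(c \right)} = \frac{5}{3}$ ($u{\left(c \right)} = \left(-5\right) \left(- \frac{1}{3}\right) = \frac{5}{3}$)
$N{\left(P \right)} = 21 + \frac{3 P}{-5 + P}$ ($N{\left(P \right)} = 21 + 3 \frac{P}{P - 5} = 21 + 3 \frac{P}{-5 + P} = 21 + \frac{3 P}{-5 + P}$)
$Y{\left(S \right)} = - \frac{40}{3} + 8 S$ ($Y{\left(S \right)} = 8 \left(S - \frac{5}{3}\right) = 8 \left(- \frac{5}{3} + S\right) = - \frac{40}{3} + 8 S$)
$D{\left(G,b \right)} = - \frac{890}{3}$ ($D{\left(G,b \right)} = 2 - \left(- \frac{40}{3} + 8 \frac{3 \left(-35 + 8 \cdot 6\right)}{-5 + 6}\right) = 2 - \left(- \frac{40}{3} + 8 \frac{3 \left(-35 + 48\right)}{1}\right) = 2 - \left(- \frac{40}{3} + 8 \cdot 3 \cdot 1 \cdot 13\right) = 2 - \left(- \frac{40}{3} + 8 \cdot 39\right) = 2 - \left(- \frac{40}{3} + 312\right) = 2 - \frac{896}{3} = - \frac{890}{3}$)
$D{\left(-4,-1 \right)} 83 \left(-53\right) = \left(- \frac{890}{3}\right) 83 \left(-53\right) = \left(- \frac{73870}{3}\right) \left(-53\right) = \frac{3915110}{3}$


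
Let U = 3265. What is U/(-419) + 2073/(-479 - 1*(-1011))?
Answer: -868393/222908 ≈ -3.8957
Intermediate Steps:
U/(-419) + 2073/(-479 - 1*(-1011)) = 3265/(-419) + 2073/(-479 - 1*(-1011)) = 3265*(-1/419) + 2073/(-479 + 1011) = -3265/419 + 2073/532 = -868393/222908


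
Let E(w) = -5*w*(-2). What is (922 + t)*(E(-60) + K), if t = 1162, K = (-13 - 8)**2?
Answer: -331356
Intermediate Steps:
E(w) = 10*w
K = 441 (K = (-21)**2 = 441)
(922 + t)*(E(-60) + K) = (922 + 1162)*(10*(-60) + 441) = 2084*(-600 + 441) = 2084*(-159) = -331356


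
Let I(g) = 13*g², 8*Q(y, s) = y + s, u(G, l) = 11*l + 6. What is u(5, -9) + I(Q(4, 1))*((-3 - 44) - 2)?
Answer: -21877/64 ≈ -341.83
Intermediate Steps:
u(G, l) = 6 + 11*l
Q(y, s) = s/8 + y/8 (Q(y, s) = (y + s)/8 = (s + y)/8 = s/8 + y/8)
u(5, -9) + I(Q(4, 1))*((-3 - 44) - 2) = (6 + 11*(-9)) + (13*((⅛)*1 + (⅛)*4)²)*((-3 - 44) - 2) = (6 - 99) + (13*(⅛ + ½)²)*(-47 - 2) = -93 + (13*(5/8)²)*(-49) = -93 + (13*(25/64))*(-49) = -93 + (325/64)*(-49) = -93 - 15925/64 = -21877/64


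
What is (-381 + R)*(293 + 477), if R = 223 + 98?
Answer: -46200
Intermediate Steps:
R = 321
(-381 + R)*(293 + 477) = (-381 + 321)*(293 + 477) = -60*770 = -46200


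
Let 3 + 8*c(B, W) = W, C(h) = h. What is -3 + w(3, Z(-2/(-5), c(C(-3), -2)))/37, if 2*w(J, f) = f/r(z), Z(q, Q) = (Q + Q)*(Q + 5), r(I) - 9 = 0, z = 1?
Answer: -64111/21312 ≈ -3.0082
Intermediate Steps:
c(B, W) = -3/8 + W/8
r(I) = 9 (r(I) = 9 + 0 = 9)
Z(q, Q) = 2*Q*(5 + Q) (Z(q, Q) = (2*Q)*(5 + Q) = 2*Q*(5 + Q))
w(J, f) = f/18 (w(J, f) = (f/9)/2 = f/18)
-3 + w(3, Z(-2/(-5), c(C(-3), -2)))/37 = -3 + ((2*(-3/8 + (⅛)*(-2))*(5 + (-3/8 + (⅛)*(-2))))/18)/37 = -3 + ((2*(-3/8 - ¼)*(5 + (-3/8 - ¼)))/18)/37 = -3 + ((2*(-5/8)*(5 - 5/8))/18)/37 = -3 + ((2*(-5/8)*(35/8))/18)/37 = -3 + ((1/18)*(-175/32))/37 = -3 + (1/37)*(-175/576) = -3 - 175/21312 = -64111/21312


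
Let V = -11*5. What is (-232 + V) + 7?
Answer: -280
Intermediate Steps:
V = -55
(-232 + V) + 7 = (-232 - 55) + 7 = -287 + 7 = -280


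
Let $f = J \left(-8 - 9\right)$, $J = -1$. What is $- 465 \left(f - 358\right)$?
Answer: $158565$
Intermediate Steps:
$f = 17$ ($f = - (-8 - 9) = \left(-1\right) \left(-17\right) = 17$)
$- 465 \left(f - 358\right) = - 465 \left(17 - 358\right) = \left(-465\right) \left(-341\right) = 158565$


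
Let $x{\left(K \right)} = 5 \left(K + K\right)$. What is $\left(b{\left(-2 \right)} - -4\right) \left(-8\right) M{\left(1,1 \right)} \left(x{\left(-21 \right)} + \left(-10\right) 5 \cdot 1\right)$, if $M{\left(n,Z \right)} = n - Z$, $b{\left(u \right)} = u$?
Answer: $0$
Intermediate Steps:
$x{\left(K \right)} = 10 K$ ($x{\left(K \right)} = 5 \cdot 2 K = 10 K$)
$\left(b{\left(-2 \right)} - -4\right) \left(-8\right) M{\left(1,1 \right)} \left(x{\left(-21 \right)} + \left(-10\right) 5 \cdot 1\right) = \left(-2 - -4\right) \left(-8\right) \left(1 - 1\right) \left(10 \left(-21\right) + \left(-10\right) 5 \cdot 1\right) = \left(-2 + 4\right) \left(-8\right) \left(1 - 1\right) \left(-210 - 50\right) = 2 \left(-8\right) 0 \left(-210 - 50\right) = \left(-16\right) 0 \left(-260\right) = 0 \left(-260\right) = 0$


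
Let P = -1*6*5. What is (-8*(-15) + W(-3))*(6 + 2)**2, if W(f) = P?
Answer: 5760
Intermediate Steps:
P = -30 (P = -6*5 = -30)
W(f) = -30
(-8*(-15) + W(-3))*(6 + 2)**2 = (-8*(-15) - 30)*(6 + 2)**2 = (120 - 30)*8**2 = 90*64 = 5760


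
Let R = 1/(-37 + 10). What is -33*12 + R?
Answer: -10693/27 ≈ -396.04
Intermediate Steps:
R = -1/27 (R = 1/(-27) = -1/27 ≈ -0.037037)
-33*12 + R = -33*12 - 1/27 = -396 - 1/27 = -10693/27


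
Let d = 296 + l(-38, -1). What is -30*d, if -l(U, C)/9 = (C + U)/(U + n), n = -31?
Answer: -200730/23 ≈ -8727.4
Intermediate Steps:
l(U, C) = -9*(C + U)/(-31 + U) (l(U, C) = -9*(C + U)/(U - 31) = -9*(C + U)/(-31 + U))
d = 6691/23 (d = 296 + 9*(-1*(-1) - 1*(-38))/(-31 - 38) = 296 + 9*(1 + 38)/(-69) = 296 + 9*(-1/69)*39 = 296 - 117/23 = 6691/23 ≈ 290.91)
-30*d = -30*6691/23 = -200730/23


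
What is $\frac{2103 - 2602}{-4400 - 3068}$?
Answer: $\frac{499}{7468} \approx 0.066818$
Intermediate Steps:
$\frac{2103 - 2602}{-4400 - 3068} = \frac{2103 - 2602}{-7468} = \left(2103 - 2602\right) \left(- \frac{1}{7468}\right) = \left(-499\right) \left(- \frac{1}{7468}\right) = \frac{499}{7468}$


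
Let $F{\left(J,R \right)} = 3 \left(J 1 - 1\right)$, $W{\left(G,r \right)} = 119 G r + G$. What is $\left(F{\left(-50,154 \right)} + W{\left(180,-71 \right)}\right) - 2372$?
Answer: $-1523165$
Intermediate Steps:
$W{\left(G,r \right)} = G + 119 G r$ ($W{\left(G,r \right)} = 119 G r + G = G + 119 G r$)
$F{\left(J,R \right)} = -3 + 3 J$ ($F{\left(J,R \right)} = 3 \left(J - 1\right) = 3 \left(-1 + J\right) = -3 + 3 J$)
$\left(F{\left(-50,154 \right)} + W{\left(180,-71 \right)}\right) - 2372 = \left(\left(-3 + 3 \left(-50\right)\right) + 180 \left(1 + 119 \left(-71\right)\right)\right) - 2372 = \left(\left(-3 - 150\right) + 180 \left(1 - 8449\right)\right) - 2372 = \left(-153 + 180 \left(-8448\right)\right) - 2372 = \left(-153 - 1520640\right) - 2372 = -1520793 - 2372 = -1523165$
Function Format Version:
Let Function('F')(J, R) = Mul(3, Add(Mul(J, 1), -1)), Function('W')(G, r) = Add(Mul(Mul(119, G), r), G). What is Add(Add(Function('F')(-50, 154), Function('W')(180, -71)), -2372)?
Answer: -1523165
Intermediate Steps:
Function('W')(G, r) = Add(G, Mul(119, G, r)) (Function('W')(G, r) = Add(Mul(119, G, r), G) = Add(G, Mul(119, G, r)))
Function('F')(J, R) = Add(-3, Mul(3, J)) (Function('F')(J, R) = Mul(3, Add(J, -1)) = Mul(3, Add(-1, J)) = Add(-3, Mul(3, J)))
Add(Add(Function('F')(-50, 154), Function('W')(180, -71)), -2372) = Add(Add(Add(-3, Mul(3, -50)), Mul(180, Add(1, Mul(119, -71)))), -2372) = Add(Add(Add(-3, -150), Mul(180, Add(1, -8449))), -2372) = Add(Add(-153, Mul(180, -8448)), -2372) = Add(Add(-153, -1520640), -2372) = Add(-1520793, -2372) = -1523165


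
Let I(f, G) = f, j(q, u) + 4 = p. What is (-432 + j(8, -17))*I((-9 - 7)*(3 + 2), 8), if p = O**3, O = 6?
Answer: 17600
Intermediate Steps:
p = 216 (p = 6**3 = 216)
j(q, u) = 212 (j(q, u) = -4 + 216 = 212)
(-432 + j(8, -17))*I((-9 - 7)*(3 + 2), 8) = (-432 + 212)*((-9 - 7)*(3 + 2)) = -(-3520)*5 = -220*(-80) = 17600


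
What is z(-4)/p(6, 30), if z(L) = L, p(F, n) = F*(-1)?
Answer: ⅔ ≈ 0.66667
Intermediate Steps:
p(F, n) = -F
z(-4)/p(6, 30) = -4/((-1*6)) = -4/(-6) = -4*(-⅙) = ⅔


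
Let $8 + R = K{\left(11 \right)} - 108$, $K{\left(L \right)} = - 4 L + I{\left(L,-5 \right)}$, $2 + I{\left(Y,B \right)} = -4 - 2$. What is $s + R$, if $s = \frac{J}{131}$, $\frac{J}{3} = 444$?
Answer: $- \frac{20676}{131} \approx -157.83$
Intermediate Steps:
$J = 1332$ ($J = 3 \cdot 444 = 1332$)
$s = \frac{1332}{131} \approx 10.168$
$I{\left(Y,B \right)} = -8$ ($I{\left(Y,B \right)} = -2 - 6 = -8$)
$K{\left(L \right)} = -8 - 4 L$ ($K{\left(L \right)} = - 4 L - 8 = -8 - 4 L$)
$R = -168$ ($R = -8 - 160 = -168$)
$s + R = \frac{1332}{131} - 168 = - \frac{20676}{131}$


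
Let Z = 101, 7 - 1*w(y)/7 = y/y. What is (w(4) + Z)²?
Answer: 20449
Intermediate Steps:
w(y) = 42 (w(y) = 49 - 7*y/y = 49 - 7*1 = 49 - 7 = 42)
(w(4) + Z)² = (42 + 101)² = 143² = 20449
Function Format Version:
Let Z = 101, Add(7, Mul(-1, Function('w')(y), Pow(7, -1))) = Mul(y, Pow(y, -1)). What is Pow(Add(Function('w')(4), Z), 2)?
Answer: 20449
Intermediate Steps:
Function('w')(y) = 42 (Function('w')(y) = Add(49, Mul(-7, Mul(y, Pow(y, -1)))) = Add(49, Mul(-7, 1)) = Add(49, -7) = 42)
Pow(Add(Function('w')(4), Z), 2) = Pow(Add(42, 101), 2) = Pow(143, 2) = 20449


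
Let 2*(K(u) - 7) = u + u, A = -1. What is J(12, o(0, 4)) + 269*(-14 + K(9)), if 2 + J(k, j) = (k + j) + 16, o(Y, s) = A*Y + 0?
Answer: 564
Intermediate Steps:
K(u) = 7 + u (K(u) = 7 + (u + u)/2 = 7 + (2*u)/2 = 7 + u)
o(Y, s) = -Y (o(Y, s) = -Y + 0 = -Y)
J(k, j) = 14 + j + k (J(k, j) = -2 + ((k + j) + 16) = -2 + ((j + k) + 16) = -2 + (16 + j + k) = 14 + j + k)
J(12, o(0, 4)) + 269*(-14 + K(9)) = (14 - 1*0 + 12) + 269*(-14 + (7 + 9)) = (14 + 0 + 12) + 269*(-14 + 16) = 26 + 269*2 = 26 + 538 = 564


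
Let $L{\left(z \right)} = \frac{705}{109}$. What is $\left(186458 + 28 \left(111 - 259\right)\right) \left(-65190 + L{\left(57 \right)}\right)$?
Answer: $- \frac{1295341881570}{109} \approx -1.1884 \cdot 10^{10}$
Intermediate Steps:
$L{\left(z \right)} = \frac{705}{109}$ ($L{\left(z \right)} = 705 \cdot \frac{1}{109} = \frac{705}{109}$)
$\left(186458 + 28 \left(111 - 259\right)\right) \left(-65190 + L{\left(57 \right)}\right) = \left(186458 + 28 \left(111 - 259\right)\right) \left(-65190 + \frac{705}{109}\right) = \left(186458 + 28 \left(-148\right)\right) \left(- \frac{7105005}{109}\right) = \left(186458 - 4144\right) \left(- \frac{7105005}{109}\right) = 182314 \left(- \frac{7105005}{109}\right) = - \frac{1295341881570}{109}$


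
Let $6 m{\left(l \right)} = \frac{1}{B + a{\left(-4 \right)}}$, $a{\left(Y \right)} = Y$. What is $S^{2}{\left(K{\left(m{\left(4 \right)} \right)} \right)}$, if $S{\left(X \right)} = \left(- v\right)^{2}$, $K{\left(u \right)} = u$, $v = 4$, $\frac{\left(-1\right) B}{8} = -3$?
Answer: $256$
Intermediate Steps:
$B = 24$ ($B = \left(-8\right) \left(-3\right) = 24$)
$m{\left(l \right)} = \frac{1}{120}$ ($m{\left(l \right)} = \frac{1}{6 \left(24 - 4\right)} = \frac{1}{6 \cdot 20} = \frac{1}{6} \cdot \frac{1}{20} = \frac{1}{120}$)
$S{\left(X \right)} = 16$ ($S{\left(X \right)} = \left(\left(-1\right) 4\right)^{2} = \left(-4\right)^{2} = 16$)
$S^{2}{\left(K{\left(m{\left(4 \right)} \right)} \right)} = 16^{2} = 256$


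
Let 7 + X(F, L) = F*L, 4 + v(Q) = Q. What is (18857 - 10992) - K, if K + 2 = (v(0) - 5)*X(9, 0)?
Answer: 7804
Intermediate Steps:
v(Q) = -4 + Q
X(F, L) = -7 + F*L
K = 61 (K = -2 + ((-4 + 0) - 5)*(-7 + 9*0) = -2 + (-4 - 5)*(-7 + 0) = -2 - 9*(-7) = -2 + 63 = 61)
(18857 - 10992) - K = (18857 - 10992) - 1*61 = 7865 - 61 = 7804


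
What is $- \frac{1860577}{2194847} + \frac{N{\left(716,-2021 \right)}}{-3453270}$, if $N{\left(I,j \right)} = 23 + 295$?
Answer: $- \frac{1070962116356}{1263233216615} \approx -0.84779$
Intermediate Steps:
$N{\left(I,j \right)} = 318$
$- \frac{1860577}{2194847} + \frac{N{\left(716,-2021 \right)}}{-3453270} = - \frac{1860577}{2194847} + \frac{318}{-3453270} = \left(-1860577\right) \frac{1}{2194847} + 318 \left(- \frac{1}{3453270}\right) = - \frac{1860577}{2194847} - \frac{53}{575545} = - \frac{1070962116356}{1263233216615}$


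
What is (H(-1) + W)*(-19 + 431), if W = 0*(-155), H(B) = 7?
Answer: 2884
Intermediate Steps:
W = 0
(H(-1) + W)*(-19 + 431) = (7 + 0)*(-19 + 431) = 7*412 = 2884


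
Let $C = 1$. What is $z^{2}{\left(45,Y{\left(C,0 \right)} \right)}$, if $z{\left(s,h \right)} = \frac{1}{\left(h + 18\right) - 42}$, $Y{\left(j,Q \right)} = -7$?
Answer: $\frac{1}{961} \approx 0.0010406$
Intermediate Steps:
$z{\left(s,h \right)} = \frac{1}{-24 + h}$ ($z{\left(s,h \right)} = \frac{1}{\left(18 + h\right) - 42} = \frac{1}{-24 + h}$)
$z^{2}{\left(45,Y{\left(C,0 \right)} \right)} = \left(\frac{1}{-24 - 7}\right)^{2} = \left(\frac{1}{-31}\right)^{2} = \left(- \frac{1}{31}\right)^{2} = \frac{1}{961}$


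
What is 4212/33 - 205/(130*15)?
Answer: 547109/4290 ≈ 127.53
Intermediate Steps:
4212/33 - 205/(130*15) = 4212*(1/33) - 205/1950 = 1404/11 - 205*1/1950 = 1404/11 - 41/390 = 547109/4290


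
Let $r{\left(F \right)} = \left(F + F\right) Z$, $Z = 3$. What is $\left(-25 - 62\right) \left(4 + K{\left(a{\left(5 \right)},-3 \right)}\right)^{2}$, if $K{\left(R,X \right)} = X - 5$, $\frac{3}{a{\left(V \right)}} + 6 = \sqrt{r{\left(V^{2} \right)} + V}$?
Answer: $-1392$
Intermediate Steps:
$r{\left(F \right)} = 6 F$ ($r{\left(F \right)} = \left(F + F\right) 3 = 2 F 3 = 6 F$)
$a{\left(V \right)} = \frac{3}{-6 + \sqrt{V + 6 V^{2}}}$ ($a{\left(V \right)} = \frac{3}{-6 + \sqrt{6 V^{2} + V}} = \frac{3}{-6 + \sqrt{V + 6 V^{2}}}$)
$K{\left(R,X \right)} = -5 + X$
$\left(-25 - 62\right) \left(4 + K{\left(a{\left(5 \right)},-3 \right)}\right)^{2} = \left(-25 - 62\right) \left(4 - 8\right)^{2} = - 87 \left(-4\right)^{2} = \left(-87\right) 16 = -1392$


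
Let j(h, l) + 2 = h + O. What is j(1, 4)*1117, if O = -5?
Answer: -6702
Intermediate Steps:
j(h, l) = -7 + h (j(h, l) = -2 + (h - 5) = -2 + (-5 + h) = -7 + h)
j(1, 4)*1117 = (-7 + 1)*1117 = -6*1117 = -6702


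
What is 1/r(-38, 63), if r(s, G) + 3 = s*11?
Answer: -1/421 ≈ -0.0023753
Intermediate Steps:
r(s, G) = -3 + 11*s (r(s, G) = -3 + s*11 = -3 + 11*s)
1/r(-38, 63) = 1/(-3 + 11*(-38)) = 1/(-3 - 418) = 1/(-421) = -1/421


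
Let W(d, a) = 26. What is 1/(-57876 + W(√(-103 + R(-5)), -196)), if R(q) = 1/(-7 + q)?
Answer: -1/57850 ≈ -1.7286e-5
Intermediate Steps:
1/(-57876 + W(√(-103 + R(-5)), -196)) = 1/(-57876 + 26) = 1/(-57850) = -1/57850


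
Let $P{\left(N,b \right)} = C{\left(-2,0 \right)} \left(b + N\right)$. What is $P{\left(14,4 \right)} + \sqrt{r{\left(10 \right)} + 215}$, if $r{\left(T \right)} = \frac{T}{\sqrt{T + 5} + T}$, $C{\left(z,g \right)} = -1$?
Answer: $-18 + \frac{\sqrt{2160 + 215 \sqrt{15}}}{\sqrt{10 + \sqrt{15}}} \approx -3.3126$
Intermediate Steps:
$r{\left(T \right)} = \frac{T}{T + \sqrt{5 + T}}$ ($r{\left(T \right)} = \frac{T}{\sqrt{5 + T} + T} = \frac{T}{T + \sqrt{5 + T}}$)
$P{\left(N,b \right)} = - N - b$ ($P{\left(N,b \right)} = - (b + N) = - (N + b) = - N - b$)
$P{\left(14,4 \right)} + \sqrt{r{\left(10 \right)} + 215} = \left(\left(-1\right) 14 - 4\right) + \sqrt{\frac{10}{10 + \sqrt{5 + 10}} + 215} = \left(-14 - 4\right) + \sqrt{\frac{10}{10 + \sqrt{15}} + 215} = -18 + \sqrt{215 + \frac{10}{10 + \sqrt{15}}}$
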